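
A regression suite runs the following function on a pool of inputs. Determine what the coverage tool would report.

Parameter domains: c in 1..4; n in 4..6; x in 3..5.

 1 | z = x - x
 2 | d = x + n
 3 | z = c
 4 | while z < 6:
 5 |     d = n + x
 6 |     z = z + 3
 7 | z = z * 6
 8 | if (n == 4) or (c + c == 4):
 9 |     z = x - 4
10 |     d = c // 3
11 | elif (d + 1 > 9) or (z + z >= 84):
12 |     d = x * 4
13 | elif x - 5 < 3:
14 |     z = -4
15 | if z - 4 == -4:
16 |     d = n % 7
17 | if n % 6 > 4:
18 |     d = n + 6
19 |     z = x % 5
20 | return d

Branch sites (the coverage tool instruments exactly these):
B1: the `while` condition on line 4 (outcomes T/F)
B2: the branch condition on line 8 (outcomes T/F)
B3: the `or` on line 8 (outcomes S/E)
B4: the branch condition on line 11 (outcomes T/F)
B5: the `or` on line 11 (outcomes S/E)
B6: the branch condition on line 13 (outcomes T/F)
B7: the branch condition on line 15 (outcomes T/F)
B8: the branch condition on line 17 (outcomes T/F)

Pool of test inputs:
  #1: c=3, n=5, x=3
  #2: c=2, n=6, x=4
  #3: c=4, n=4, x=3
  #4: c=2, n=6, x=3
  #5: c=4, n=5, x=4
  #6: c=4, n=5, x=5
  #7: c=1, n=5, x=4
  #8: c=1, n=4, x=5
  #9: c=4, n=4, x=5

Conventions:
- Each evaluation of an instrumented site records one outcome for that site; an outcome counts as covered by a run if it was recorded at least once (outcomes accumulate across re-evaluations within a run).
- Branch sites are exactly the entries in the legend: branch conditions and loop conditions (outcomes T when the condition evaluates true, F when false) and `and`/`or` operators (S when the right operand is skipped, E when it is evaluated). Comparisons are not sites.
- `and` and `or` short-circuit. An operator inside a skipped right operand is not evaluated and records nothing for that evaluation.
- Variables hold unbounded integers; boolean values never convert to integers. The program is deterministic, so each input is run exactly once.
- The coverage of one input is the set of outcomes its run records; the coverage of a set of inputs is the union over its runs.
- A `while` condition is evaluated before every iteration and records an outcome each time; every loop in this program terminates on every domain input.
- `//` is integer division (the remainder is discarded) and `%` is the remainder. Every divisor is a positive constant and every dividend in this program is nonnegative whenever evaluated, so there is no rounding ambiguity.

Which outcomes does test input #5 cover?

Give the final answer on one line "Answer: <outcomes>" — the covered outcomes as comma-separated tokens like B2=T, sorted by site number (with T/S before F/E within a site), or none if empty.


Running input #5 (c=4, n=5, x=4), event by event:
  B1->T, B1->F, B3->E, B2->F, B5->S, B4->T, B7->F, B8->T
deduplicating events, the covered set is: B1=T, B1=F, B2=F, B3=E, B4=T, B5=S, B7=F, B8=T
Answer: B1=T, B1=F, B2=F, B3=E, B4=T, B5=S, B7=F, B8=T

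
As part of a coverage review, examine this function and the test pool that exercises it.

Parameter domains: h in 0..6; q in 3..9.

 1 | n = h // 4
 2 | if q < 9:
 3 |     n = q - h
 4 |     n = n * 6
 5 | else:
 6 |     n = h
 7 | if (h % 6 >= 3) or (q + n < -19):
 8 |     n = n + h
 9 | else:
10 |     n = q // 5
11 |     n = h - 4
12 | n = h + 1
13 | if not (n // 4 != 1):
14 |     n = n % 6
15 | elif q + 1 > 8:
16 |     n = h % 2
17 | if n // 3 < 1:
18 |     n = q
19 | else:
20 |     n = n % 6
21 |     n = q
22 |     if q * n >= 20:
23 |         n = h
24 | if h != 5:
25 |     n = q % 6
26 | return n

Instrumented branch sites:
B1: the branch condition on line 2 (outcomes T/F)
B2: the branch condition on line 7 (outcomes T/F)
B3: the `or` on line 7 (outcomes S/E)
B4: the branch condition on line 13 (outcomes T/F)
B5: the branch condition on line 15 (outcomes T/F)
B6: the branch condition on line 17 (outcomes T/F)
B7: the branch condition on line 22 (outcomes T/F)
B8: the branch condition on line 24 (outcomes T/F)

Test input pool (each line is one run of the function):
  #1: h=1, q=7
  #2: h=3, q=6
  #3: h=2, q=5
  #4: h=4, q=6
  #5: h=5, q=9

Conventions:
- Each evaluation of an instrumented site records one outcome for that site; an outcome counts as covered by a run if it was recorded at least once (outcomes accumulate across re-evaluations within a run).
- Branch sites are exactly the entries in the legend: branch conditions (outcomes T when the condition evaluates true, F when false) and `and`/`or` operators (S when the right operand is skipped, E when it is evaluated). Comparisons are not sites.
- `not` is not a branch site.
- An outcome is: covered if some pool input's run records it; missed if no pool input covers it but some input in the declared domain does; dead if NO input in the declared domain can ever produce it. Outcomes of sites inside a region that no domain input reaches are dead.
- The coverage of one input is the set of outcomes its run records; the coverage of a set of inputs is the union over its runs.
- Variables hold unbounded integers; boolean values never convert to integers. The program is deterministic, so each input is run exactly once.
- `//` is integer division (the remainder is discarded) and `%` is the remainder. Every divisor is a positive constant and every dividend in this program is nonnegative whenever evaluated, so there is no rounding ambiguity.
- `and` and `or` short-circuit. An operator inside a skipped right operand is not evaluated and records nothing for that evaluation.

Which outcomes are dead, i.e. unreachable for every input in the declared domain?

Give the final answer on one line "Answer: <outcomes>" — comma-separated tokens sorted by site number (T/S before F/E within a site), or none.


exhaustive pass over the 49-input domain:
  reachable outcomes have witnesses, e.g. B1=T (e.g. h=0, q=3), B1=F (e.g. h=0, q=9), B2=T (e.g. h=3, q=3), B2=F (e.g. h=0, q=3)
Answer: none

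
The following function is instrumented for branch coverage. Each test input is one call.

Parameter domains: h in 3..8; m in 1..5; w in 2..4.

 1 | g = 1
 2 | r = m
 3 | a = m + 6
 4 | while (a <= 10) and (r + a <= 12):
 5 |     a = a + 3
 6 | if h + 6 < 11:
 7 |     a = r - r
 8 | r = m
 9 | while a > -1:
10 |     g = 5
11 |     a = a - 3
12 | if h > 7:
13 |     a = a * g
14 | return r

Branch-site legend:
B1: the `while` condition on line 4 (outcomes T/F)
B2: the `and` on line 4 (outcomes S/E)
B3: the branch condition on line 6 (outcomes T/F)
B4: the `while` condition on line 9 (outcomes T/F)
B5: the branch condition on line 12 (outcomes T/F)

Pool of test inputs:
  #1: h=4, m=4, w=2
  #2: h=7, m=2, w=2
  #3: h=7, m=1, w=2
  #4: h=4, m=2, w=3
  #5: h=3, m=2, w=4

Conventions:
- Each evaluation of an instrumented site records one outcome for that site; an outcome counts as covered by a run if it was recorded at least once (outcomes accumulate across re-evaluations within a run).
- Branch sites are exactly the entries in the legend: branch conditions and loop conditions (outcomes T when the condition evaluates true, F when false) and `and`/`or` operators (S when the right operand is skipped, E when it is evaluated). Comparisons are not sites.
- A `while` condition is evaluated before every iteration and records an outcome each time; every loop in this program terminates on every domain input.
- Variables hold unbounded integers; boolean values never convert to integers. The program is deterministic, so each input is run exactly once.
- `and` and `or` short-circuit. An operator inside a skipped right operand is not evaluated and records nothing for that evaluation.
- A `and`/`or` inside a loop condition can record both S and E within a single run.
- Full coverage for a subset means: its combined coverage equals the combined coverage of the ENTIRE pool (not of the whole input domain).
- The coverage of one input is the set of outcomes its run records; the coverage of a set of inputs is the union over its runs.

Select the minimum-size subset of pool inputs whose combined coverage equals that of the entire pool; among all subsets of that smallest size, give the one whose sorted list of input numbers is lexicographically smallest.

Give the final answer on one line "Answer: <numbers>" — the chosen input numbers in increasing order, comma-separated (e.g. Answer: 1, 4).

input #1, h=4, m=4, w=2: events B2->E, B1->F, B3->T, B4->T, B4->F, B5->F; outcomes B1=F, B2=E, B3=T, B4=T, B4=F, B5=F
input #2, h=7, m=2, w=2: events B2->E, B1->T, B2->S, B1->F, B3->F, B4->T, B4->T, B4->T, B4->T, B4->F, B5->F; outcomes B1=T, B1=F, B2=S, B2=E, B3=F, B4=T, B4=F, B5=F
input #3, h=7, m=1, w=2: events B2->E, B1->T, B2->E, B1->T, B2->S, B1->F, B3->F, B4->T, B4->T, B4->T, B4->T, B4->T, B4->F, B5->F; outcomes B1=T, B1=F, B2=S, B2=E, B3=F, B4=T, B4=F, B5=F
input #4, h=4, m=2, w=3: events B2->E, B1->T, B2->S, B1->F, B3->T, B4->T, B4->F, B5->F; outcomes B1=T, B1=F, B2=S, B2=E, B3=T, B4=T, B4=F, B5=F
input #5, h=3, m=2, w=4: events B2->E, B1->T, B2->S, B1->F, B3->T, B4->T, B4->F, B5->F; outcomes B1=T, B1=F, B2=S, B2=E, B3=T, B4=T, B4=F, B5=F
union over all inputs: B1=T, B1=F, B2=S, B2=E, B3=T, B3=F, B4=T, B4=F, B5=F (9 outcomes)
size 1 is not enough: best union over all size-1 subsets is 8/9
at size 2, {1, 2} reaches all 9 outcomes; every lexicographically earlier size-2 subset fails

Answer: 1, 2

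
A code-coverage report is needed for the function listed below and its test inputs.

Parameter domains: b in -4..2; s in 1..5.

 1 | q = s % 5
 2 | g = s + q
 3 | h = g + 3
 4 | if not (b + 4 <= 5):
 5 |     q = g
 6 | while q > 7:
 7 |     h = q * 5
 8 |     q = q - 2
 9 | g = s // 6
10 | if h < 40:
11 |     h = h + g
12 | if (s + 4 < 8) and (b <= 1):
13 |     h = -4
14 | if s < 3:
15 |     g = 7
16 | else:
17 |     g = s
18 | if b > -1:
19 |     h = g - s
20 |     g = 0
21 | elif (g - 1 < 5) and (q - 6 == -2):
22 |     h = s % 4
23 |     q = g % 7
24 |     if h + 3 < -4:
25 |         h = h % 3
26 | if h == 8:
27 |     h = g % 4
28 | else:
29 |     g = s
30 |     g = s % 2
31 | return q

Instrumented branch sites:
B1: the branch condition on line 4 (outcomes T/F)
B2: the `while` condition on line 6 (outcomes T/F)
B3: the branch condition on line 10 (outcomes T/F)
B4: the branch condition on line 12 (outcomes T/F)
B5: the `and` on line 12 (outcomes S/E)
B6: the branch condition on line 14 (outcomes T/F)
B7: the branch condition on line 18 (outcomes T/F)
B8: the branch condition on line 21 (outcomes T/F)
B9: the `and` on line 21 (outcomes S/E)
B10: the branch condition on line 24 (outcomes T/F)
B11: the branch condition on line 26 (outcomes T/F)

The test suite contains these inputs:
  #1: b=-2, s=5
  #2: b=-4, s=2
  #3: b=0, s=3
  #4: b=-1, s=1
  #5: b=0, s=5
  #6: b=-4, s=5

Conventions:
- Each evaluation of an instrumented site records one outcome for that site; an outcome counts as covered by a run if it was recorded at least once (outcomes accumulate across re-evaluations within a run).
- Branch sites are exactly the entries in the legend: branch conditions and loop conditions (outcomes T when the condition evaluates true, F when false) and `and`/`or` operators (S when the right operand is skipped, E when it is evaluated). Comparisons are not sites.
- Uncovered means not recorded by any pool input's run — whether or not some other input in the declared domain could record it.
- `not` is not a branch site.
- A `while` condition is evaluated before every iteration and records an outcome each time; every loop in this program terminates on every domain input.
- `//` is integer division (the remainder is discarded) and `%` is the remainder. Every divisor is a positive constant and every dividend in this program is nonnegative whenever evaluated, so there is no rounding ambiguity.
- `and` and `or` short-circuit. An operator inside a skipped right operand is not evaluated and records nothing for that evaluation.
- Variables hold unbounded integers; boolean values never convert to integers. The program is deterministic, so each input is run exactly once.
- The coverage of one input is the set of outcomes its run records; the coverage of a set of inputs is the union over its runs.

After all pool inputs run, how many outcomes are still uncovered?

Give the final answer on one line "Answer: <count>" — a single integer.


run #1 (b=-2, s=5) runs B1->F, B2->F, B3->T, B5->S, B4->F, B6->F, B7->F, B9->E, B8->F, B11->T; records B1=F, B2=F, B3=T, B4=F, B5=S, B6=F, B7=F, B8=F, B9=E, B11=T
run #2 (b=-4, s=2) runs B1->F, B2->F, B3->T, B5->E, B4->T, B6->T, B7->F, B9->S, B8->F, B11->F; records B1=F, B2=F, B3=T, B4=T, B5=E, B6=T, B7=F, B8=F, B9=S, B11=F
run #3 (b=0, s=3) runs B1->F, B2->F, B3->T, B5->E, B4->T, B6->F, B7->T, B11->F; records B1=F, B2=F, B3=T, B4=T, B5=E, B6=F, B7=T, B11=F
run #4 (b=-1, s=1) runs B1->F, B2->F, B3->T, B5->E, B4->T, B6->T, B7->F, B9->S, B8->F, B11->F; records B1=F, B2=F, B3=T, B4=T, B5=E, B6=T, B7=F, B8=F, B9=S, B11=F
run #5 (b=0, s=5) runs B1->F, B2->F, B3->T, B5->S, B4->F, B6->F, B7->T, B11->F; records B1=F, B2=F, B3=T, B4=F, B5=S, B6=F, B7=T, B11=F
run #6 (b=-4, s=5) runs B1->F, B2->F, B3->T, B5->S, B4->F, B6->F, B7->F, B9->E, B8->F, B11->T; records B1=F, B2=F, B3=T, B4=F, B5=S, B6=F, B7=F, B8=F, B9=E, B11=T
union over the pool: B1=F, B2=F, B3=T, B4=T, B4=F, B5=S, B5=E, B6=T, B6=F, B7=T, B7=F, B8=F, B9=S, B9=E, B11=T, B11=F
uncovered (6 of 22): B1=T, B2=T, B3=F, B8=T, B10=T, B10=F
Answer: 6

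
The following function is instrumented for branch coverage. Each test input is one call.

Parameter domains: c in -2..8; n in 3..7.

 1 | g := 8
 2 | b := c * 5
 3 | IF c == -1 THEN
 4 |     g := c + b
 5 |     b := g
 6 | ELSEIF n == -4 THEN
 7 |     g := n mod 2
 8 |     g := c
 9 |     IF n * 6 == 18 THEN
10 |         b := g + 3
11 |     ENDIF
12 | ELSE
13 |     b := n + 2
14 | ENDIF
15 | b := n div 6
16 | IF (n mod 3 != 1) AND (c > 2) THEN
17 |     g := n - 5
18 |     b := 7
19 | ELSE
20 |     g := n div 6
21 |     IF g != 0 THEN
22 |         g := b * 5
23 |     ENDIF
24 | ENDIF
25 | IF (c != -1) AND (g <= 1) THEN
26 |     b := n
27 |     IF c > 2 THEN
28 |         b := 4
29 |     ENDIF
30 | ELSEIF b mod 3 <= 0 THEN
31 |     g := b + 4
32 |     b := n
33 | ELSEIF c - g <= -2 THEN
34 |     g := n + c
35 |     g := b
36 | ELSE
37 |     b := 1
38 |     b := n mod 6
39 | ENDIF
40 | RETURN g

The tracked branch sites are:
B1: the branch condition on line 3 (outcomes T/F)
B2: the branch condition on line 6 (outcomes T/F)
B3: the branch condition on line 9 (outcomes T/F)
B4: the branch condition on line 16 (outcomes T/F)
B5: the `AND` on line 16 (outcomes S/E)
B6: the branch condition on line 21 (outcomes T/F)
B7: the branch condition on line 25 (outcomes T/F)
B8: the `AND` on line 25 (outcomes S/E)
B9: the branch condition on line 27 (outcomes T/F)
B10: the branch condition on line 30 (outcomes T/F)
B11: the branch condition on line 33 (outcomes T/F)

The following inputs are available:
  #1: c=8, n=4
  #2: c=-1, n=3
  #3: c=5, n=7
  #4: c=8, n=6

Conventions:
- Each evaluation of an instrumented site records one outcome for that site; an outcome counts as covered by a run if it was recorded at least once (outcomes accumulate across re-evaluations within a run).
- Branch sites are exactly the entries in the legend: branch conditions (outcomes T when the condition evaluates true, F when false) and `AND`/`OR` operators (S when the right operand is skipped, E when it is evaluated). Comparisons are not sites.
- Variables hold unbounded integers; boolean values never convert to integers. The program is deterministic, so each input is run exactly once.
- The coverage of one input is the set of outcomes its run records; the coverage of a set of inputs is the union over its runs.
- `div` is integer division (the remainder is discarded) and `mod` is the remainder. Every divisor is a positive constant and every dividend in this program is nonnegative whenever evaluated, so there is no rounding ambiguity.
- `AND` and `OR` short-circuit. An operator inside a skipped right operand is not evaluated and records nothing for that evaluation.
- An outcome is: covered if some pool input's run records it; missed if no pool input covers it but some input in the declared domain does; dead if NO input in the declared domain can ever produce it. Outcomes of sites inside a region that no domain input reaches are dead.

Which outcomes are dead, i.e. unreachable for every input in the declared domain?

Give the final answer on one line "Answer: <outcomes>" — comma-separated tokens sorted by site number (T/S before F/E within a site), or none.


exhaustive pass over the 55-input domain:
  B2=T: no domain input ever produces it -> dead
  B3=T: no domain input ever produces it -> dead
  B3=F: no domain input ever produces it -> dead
  reachable outcomes have witnesses, e.g. B1=T (e.g. c=-1, n=3), B1=F (e.g. c=-2, n=3), B2=F (e.g. c=-2, n=3), B4=T (e.g. c=3, n=3)
Answer: B2=T, B3=T, B3=F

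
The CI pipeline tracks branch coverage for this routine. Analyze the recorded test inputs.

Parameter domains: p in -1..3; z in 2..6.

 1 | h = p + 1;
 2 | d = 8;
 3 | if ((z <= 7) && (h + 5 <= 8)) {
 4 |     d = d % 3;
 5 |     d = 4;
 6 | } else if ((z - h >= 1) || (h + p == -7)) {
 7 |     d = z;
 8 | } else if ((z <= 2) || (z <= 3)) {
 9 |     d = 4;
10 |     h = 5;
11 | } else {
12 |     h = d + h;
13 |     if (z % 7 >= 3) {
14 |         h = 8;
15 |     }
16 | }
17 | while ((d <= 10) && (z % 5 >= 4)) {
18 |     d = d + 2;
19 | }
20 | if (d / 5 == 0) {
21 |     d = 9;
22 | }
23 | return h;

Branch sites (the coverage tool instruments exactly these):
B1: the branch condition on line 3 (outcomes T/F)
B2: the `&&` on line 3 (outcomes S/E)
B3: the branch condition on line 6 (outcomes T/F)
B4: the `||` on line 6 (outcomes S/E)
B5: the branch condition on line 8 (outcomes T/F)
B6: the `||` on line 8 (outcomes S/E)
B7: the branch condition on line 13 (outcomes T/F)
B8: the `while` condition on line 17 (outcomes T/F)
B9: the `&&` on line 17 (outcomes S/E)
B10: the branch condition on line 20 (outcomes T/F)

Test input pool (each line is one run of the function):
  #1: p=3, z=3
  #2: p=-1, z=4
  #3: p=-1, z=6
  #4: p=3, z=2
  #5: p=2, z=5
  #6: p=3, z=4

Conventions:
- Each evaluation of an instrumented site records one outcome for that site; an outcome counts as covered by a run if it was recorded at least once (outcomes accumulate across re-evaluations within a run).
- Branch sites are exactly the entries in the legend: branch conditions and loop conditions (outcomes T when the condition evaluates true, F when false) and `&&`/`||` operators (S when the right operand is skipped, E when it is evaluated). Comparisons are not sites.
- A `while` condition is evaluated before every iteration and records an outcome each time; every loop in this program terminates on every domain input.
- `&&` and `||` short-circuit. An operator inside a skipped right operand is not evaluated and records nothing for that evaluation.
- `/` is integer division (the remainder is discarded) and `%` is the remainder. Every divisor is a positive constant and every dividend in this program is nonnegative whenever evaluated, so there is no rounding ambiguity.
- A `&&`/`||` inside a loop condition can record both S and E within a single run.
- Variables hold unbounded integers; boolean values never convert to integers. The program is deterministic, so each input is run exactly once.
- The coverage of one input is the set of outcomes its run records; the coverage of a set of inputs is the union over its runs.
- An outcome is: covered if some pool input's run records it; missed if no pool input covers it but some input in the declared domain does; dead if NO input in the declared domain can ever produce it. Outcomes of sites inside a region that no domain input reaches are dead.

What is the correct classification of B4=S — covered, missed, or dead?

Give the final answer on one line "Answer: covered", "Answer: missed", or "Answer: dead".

no pool input records B4=S
but domain input (p=3, z=5) does record it -> reachable, so missed

Answer: missed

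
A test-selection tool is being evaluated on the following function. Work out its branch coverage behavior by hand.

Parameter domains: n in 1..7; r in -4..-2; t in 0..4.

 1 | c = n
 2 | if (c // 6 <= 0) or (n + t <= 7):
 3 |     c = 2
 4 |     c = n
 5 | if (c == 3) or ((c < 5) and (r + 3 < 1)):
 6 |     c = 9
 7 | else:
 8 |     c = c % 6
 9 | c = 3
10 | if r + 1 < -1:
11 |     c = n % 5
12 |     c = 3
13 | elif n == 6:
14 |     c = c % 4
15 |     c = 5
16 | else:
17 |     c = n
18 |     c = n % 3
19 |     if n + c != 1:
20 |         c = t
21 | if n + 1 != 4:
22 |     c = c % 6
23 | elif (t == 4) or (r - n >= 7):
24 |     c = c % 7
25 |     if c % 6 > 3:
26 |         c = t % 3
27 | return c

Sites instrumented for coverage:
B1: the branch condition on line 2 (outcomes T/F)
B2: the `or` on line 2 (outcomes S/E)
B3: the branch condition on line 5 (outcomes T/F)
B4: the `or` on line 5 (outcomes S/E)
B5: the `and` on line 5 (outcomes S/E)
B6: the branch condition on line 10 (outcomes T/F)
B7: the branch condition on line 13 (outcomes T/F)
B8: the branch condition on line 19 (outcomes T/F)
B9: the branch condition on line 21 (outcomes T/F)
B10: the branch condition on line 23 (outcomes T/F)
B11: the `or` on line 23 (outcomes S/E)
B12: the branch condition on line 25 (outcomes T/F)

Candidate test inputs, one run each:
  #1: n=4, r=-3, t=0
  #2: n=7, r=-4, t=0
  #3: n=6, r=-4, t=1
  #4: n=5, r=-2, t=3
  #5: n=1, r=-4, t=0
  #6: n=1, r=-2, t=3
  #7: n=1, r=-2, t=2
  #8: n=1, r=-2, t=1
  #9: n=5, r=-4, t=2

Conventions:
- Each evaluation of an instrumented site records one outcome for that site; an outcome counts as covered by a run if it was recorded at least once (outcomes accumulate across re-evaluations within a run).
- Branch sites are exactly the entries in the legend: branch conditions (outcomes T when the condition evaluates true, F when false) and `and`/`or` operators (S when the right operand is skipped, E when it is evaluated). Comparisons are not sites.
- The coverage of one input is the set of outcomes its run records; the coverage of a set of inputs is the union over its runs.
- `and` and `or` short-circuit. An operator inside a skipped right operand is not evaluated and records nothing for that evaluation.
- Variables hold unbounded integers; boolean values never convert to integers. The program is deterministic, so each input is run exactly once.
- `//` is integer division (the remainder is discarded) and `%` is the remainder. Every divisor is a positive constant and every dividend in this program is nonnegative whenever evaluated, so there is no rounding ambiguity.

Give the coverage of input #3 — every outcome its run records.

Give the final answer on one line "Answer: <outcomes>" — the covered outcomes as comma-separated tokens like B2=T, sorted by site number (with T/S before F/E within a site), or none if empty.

Simulating input #3 (n=6, r=-4, t=1) step by step:
  B2->E, B1->T, B4->E, B5->S, B3->F, B6->T, B9->T
deduplicating events, the covered set is: B1=T, B2=E, B3=F, B4=E, B5=S, B6=T, B9=T

Answer: B1=T, B2=E, B3=F, B4=E, B5=S, B6=T, B9=T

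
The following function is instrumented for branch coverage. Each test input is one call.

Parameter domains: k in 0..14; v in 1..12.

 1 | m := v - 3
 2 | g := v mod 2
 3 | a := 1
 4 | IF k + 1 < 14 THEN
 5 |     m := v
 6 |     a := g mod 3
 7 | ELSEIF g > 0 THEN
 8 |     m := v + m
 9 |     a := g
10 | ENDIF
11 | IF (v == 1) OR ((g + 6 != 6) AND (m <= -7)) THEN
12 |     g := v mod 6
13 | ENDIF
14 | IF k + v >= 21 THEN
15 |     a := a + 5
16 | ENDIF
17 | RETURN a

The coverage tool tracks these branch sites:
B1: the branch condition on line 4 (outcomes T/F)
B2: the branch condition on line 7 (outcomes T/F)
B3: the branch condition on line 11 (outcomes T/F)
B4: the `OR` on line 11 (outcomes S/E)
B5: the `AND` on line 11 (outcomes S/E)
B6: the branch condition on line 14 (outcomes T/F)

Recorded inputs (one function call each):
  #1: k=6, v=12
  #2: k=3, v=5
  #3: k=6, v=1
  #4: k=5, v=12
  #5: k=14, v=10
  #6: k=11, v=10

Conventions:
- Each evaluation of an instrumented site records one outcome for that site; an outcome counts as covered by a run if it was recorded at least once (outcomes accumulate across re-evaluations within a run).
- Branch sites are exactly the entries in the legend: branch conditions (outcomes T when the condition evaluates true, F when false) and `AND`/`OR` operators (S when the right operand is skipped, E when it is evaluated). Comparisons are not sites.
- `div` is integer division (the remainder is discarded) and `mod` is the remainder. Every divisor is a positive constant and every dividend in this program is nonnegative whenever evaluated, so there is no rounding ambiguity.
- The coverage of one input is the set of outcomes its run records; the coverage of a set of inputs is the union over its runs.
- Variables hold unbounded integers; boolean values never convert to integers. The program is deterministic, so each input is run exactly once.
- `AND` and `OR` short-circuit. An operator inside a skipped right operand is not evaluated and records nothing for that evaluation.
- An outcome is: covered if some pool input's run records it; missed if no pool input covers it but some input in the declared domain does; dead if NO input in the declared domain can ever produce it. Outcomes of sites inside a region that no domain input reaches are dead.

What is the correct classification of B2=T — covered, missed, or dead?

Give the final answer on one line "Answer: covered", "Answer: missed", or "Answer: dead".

no pool input records B2=T
but domain input (k=13, v=1) does record it -> reachable, so missed

Answer: missed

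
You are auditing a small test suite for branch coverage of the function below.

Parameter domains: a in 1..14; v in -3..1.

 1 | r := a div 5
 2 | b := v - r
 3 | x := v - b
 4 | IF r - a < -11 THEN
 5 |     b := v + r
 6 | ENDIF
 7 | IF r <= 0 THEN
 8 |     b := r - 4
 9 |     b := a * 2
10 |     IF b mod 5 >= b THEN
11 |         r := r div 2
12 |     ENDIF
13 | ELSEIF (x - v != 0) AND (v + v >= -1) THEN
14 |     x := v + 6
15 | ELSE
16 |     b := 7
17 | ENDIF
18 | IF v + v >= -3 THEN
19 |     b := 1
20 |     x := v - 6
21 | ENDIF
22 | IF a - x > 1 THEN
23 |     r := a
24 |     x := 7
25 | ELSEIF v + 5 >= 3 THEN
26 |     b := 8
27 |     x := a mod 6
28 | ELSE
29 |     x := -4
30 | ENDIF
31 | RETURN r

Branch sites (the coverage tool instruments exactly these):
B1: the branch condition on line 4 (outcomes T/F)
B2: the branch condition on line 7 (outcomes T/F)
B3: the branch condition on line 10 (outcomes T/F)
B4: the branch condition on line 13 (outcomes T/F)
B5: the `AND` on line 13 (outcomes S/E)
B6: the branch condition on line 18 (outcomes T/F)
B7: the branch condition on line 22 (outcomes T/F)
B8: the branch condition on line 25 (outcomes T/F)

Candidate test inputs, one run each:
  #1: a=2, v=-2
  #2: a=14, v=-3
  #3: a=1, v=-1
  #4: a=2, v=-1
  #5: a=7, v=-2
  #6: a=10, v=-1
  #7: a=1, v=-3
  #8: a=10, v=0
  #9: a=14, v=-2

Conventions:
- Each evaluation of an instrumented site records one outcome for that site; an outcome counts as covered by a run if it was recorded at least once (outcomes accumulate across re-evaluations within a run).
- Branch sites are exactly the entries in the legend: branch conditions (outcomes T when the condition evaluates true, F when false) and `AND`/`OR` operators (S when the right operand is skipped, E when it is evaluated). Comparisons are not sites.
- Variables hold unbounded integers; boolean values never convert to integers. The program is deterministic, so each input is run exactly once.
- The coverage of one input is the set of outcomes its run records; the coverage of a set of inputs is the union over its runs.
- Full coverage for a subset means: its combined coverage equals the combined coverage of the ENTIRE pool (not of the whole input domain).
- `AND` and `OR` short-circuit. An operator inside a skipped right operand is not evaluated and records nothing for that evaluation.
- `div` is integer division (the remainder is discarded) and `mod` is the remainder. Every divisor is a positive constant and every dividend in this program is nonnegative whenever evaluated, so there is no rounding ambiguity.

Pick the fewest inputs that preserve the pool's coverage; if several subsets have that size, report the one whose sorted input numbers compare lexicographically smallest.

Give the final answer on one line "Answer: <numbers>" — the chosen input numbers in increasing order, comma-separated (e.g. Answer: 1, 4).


test 1 (a=2, v=-2) hits B1=F, B2=T, B3=T, B6=F, B7=T
test 2 (a=14, v=-3) hits B1=T, B2=F, B4=F, B5=E, B6=F, B7=T
test 3 (a=1, v=-1) hits B1=F, B2=T, B3=T, B6=T, B7=T
test 4 (a=2, v=-1) hits B1=F, B2=T, B3=T, B6=T, B7=T
test 5 (a=7, v=-2) hits B1=F, B2=F, B4=F, B5=E, B6=F, B7=T
test 6 (a=10, v=-1) hits B1=F, B2=F, B4=F, B5=E, B6=T, B7=T
test 7 (a=1, v=-3) hits B1=F, B2=T, B3=T, B6=F, B7=F, B8=F
test 8 (a=10, v=0) hits B1=F, B2=F, B4=T, B5=E, B6=T, B7=T
test 9 (a=14, v=-2) hits B1=T, B2=F, B4=F, B5=E, B6=F, B7=T
pool-wide coverage (13 outcomes): B1=T, B1=F, B2=T, B2=F, B3=T, B4=T, B4=F, B5=E, B6=T, B6=F, B7=T, B7=F, B8=F
size 1 is not enough: best union over all size-1 subsets is 6/13
size 2 is not enough: best union over all size-2 subsets is 11/13
the canonical winner is {2, 7, 8}: size 3, full 13-outcome coverage, earliest index list among size-3 covers
Answer: 2, 7, 8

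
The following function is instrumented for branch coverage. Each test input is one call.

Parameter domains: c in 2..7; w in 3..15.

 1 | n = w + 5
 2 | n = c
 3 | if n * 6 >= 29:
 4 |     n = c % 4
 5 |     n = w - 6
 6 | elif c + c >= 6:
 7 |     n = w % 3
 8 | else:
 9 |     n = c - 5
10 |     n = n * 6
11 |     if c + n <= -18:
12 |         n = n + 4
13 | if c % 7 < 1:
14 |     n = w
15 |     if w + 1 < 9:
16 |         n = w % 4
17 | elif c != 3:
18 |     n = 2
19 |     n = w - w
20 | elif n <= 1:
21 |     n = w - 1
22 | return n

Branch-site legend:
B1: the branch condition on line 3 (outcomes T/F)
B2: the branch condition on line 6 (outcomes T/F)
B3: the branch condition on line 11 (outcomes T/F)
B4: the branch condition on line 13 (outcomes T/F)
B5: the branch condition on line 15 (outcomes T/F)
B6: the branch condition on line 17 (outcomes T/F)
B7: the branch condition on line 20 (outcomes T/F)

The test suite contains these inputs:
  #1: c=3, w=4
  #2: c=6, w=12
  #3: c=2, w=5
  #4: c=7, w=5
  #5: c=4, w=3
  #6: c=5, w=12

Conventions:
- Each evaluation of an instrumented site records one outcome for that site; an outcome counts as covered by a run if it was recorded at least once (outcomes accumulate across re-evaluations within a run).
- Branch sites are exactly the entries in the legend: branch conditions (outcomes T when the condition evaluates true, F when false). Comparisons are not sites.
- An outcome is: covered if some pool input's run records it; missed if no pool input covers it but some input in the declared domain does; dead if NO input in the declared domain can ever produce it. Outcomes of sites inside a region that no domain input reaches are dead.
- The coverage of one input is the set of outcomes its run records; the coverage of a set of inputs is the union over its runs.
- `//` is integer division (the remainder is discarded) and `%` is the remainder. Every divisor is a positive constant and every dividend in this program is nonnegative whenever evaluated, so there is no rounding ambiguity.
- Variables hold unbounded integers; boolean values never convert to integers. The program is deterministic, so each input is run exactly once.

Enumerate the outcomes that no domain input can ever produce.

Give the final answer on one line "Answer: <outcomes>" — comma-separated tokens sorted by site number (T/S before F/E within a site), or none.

running all 78 domain inputs and tallying outcomes:
  B3=T: unreachable across the whole domain -> dead
  reachable outcomes have witnesses, e.g. B1=T (e.g. c=5, w=3), B1=F (e.g. c=2, w=3), B2=T (e.g. c=3, w=3), B2=F (e.g. c=2, w=3)

Answer: B3=T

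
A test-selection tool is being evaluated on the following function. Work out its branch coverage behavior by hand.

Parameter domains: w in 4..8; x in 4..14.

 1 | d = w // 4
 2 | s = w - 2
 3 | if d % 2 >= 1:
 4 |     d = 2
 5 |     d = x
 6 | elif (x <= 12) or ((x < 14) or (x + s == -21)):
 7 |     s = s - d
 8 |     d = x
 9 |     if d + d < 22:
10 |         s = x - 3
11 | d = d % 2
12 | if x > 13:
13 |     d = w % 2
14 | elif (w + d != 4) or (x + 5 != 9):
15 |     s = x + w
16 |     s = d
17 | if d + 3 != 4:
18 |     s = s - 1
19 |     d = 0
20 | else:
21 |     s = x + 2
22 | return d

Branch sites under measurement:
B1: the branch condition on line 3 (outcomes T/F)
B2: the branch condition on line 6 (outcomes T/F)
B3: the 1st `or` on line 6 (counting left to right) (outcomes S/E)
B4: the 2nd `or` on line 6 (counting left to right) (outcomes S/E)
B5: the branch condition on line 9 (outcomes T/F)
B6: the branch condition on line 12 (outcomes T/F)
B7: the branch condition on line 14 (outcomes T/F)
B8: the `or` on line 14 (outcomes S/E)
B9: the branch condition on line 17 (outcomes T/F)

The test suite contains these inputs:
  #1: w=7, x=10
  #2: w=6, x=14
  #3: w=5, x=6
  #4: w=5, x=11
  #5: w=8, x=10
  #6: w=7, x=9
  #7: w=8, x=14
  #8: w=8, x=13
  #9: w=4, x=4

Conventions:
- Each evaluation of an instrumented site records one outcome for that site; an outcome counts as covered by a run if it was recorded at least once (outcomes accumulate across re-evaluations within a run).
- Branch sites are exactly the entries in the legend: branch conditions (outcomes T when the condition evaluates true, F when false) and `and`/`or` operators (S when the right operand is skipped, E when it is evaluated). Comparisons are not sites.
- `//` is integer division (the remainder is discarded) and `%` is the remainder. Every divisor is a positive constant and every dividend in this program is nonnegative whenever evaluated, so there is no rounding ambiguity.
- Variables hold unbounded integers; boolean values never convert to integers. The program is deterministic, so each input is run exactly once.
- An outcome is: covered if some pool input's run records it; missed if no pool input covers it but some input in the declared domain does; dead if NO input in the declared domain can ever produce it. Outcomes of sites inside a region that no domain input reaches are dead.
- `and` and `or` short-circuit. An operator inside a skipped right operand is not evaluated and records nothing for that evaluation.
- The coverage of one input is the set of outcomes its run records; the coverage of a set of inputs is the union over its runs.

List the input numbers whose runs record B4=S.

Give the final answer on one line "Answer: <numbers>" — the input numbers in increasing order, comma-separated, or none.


input #1 (w=7, x=10): does not produce B4=S
input #2 (w=6, x=14): does not produce B4=S
input #3 (w=5, x=6): does not produce B4=S
input #4 (w=5, x=11): does not produce B4=S
input #5 (w=8, x=10): does not produce B4=S
input #6 (w=7, x=9): does not produce B4=S
input #7 (w=8, x=14): does not produce B4=S
input #8 (w=8, x=13): produces B4=S
input #9 (w=4, x=4): does not produce B4=S
Answer: 8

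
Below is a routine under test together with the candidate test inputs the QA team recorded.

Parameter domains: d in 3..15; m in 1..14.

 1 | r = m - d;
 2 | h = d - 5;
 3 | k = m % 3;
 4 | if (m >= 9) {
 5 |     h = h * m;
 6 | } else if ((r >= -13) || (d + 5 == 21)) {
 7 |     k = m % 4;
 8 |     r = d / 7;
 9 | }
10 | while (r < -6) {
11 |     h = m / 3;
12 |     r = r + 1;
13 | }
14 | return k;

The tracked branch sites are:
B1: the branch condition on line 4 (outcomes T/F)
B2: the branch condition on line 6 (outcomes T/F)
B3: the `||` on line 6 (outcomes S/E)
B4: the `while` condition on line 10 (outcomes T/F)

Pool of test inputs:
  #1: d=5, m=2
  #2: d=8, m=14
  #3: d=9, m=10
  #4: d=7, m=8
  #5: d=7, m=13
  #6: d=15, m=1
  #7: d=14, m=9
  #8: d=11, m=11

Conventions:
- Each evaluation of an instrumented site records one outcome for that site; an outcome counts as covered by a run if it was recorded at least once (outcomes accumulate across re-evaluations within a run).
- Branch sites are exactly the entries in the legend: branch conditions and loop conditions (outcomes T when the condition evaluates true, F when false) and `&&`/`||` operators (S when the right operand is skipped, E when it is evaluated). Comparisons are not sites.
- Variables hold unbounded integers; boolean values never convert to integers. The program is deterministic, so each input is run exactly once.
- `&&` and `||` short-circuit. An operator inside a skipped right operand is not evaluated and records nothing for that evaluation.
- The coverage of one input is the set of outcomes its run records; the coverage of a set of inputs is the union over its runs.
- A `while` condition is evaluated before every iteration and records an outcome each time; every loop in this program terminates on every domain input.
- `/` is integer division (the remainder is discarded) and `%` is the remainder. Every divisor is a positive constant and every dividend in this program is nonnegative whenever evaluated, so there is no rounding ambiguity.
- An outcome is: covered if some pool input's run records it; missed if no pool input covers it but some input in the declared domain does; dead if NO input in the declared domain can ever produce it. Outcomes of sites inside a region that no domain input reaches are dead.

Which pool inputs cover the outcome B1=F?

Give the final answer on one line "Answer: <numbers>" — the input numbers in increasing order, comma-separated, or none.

input #1 (d=5, m=2): covers B1=F
input #2 (d=8, m=14): misses B1=F
input #3 (d=9, m=10): misses B1=F
input #4 (d=7, m=8): covers B1=F
input #5 (d=7, m=13): misses B1=F
input #6 (d=15, m=1): covers B1=F
input #7 (d=14, m=9): misses B1=F
input #8 (d=11, m=11): misses B1=F

Answer: 1, 4, 6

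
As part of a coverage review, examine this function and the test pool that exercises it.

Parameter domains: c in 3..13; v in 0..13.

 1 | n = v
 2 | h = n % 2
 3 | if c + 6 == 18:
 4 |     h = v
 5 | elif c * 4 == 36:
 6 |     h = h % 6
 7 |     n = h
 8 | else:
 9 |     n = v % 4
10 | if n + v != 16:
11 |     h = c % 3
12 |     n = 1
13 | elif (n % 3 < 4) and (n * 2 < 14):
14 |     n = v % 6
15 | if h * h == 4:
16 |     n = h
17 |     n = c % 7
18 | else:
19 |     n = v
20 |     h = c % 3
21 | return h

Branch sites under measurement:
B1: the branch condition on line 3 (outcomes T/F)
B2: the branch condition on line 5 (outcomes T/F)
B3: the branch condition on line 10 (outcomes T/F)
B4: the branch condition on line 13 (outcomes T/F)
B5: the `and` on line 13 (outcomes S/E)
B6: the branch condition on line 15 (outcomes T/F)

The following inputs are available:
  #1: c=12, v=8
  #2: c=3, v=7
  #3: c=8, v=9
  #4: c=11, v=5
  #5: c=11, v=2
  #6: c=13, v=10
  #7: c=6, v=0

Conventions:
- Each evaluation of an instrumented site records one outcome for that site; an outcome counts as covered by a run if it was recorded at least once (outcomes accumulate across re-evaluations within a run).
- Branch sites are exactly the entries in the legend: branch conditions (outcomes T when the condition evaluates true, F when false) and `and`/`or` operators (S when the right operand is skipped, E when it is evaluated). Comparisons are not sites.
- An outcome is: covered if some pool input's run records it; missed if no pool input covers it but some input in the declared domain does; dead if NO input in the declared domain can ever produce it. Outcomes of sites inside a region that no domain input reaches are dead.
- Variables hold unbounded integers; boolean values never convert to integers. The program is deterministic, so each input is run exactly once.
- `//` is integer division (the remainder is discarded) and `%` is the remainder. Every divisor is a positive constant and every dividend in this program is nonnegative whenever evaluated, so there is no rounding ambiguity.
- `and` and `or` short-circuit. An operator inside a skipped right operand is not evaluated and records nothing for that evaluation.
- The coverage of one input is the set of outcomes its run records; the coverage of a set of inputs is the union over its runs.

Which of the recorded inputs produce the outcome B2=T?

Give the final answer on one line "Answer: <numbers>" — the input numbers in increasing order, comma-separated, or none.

input #1 (c=12, v=8): misses B2=T
input #2 (c=3, v=7): misses B2=T
input #3 (c=8, v=9): misses B2=T
input #4 (c=11, v=5): misses B2=T
input #5 (c=11, v=2): misses B2=T
input #6 (c=13, v=10): misses B2=T
input #7 (c=6, v=0): misses B2=T

Answer: none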